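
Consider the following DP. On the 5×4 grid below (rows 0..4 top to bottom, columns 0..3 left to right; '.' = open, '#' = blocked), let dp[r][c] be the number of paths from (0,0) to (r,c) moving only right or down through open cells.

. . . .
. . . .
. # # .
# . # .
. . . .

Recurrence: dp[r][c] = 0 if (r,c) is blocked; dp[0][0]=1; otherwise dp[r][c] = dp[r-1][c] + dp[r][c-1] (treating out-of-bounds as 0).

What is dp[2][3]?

4

r\c   0   1   2   3
  0   1   1   1   1
  1   1   2   3   4
  2   1   0   0   4
  3   0   0   0   4
  4   0   0   0   4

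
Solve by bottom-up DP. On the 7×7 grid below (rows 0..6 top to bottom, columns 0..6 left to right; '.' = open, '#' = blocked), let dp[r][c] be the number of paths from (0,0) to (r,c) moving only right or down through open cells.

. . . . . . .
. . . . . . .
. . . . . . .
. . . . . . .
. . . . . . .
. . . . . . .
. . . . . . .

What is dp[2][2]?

6

r\c   0   1   2   3   4   5   6
  0   1   1   1   1   1   1   1
  1   1   2   3   4   5   6   7
  2   1   3   6  10  15  21  28
  3   1   4  10  20  35  56  84
  4   1   5  15  35  70 126 210
  5   1   6  21  56 126 252 462
  6   1   7  28  84 210 462 924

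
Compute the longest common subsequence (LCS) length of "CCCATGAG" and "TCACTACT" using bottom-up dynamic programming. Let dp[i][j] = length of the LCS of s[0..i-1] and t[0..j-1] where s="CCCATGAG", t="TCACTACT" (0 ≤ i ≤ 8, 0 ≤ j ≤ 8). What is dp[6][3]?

2

   ''  T  C  A  C  T  A  C  T
''  0  0  0  0  0  0  0  0  0
 C  0  0  1  1  1  1  1  1  1
 C  0  0  1  1  2  2  2  2  2
 C  0  0  1  1  2  2  2  3  3
 A  0  0  1  2  2  2  3  3  3
 T  0  1  1  2  2  3  3  3  4
 G  0  1  1  2  2  3  3  3  4
 A  0  1  1  2  2  3  4  4  4
 G  0  1  1  2  2  3  4  4  4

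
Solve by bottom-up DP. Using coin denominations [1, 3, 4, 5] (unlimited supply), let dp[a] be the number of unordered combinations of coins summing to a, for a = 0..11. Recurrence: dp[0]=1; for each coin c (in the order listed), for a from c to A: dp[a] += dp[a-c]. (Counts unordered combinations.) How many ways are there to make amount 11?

14

after  coin     0     1     2     3     4     5     6     7     8     9    10    11
          1     1     1     1     1     1     1     1     1     1     1     1     1
          3     1     1     1     2     2     2     3     3     3     4     4     4
          4     1     1     1     2     3     3     4     5     6     7     8     9
          5     1     1     1     2     3     4     5     6     8    10    12    14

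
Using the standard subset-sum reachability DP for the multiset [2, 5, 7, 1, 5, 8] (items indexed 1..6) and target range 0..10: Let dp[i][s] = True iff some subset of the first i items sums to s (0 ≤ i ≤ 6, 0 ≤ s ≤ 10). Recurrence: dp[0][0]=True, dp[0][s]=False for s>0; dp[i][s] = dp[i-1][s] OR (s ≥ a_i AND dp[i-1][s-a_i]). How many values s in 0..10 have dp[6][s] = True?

i\s   0   1   2   3   4   5   6   7   8   9  10
  0   T   F   F   F   F   F   F   F   F   F   F
  1   T   F   T   F   F   F   F   F   F   F   F
  2   T   F   T   F   F   T   F   T   F   F   F
  3   T   F   T   F   F   T   F   T   F   T   F
  4   T   T   T   T   F   T   T   T   T   T   T
  5   T   T   T   T   F   T   T   T   T   T   T
  6   T   T   T   T   F   T   T   T   T   T   T

10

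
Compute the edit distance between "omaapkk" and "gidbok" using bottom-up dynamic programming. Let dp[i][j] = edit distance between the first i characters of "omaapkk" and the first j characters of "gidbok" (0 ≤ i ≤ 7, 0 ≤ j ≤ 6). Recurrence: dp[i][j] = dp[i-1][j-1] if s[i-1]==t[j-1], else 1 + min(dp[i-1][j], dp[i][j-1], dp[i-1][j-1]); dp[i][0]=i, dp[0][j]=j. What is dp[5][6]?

6

   ''  g  i  d  b  o  k
''  0  1  2  3  4  5  6
 o  1  1  2  3  4  4  5
 m  2  2  2  3  4  5  5
 a  3  3  3  3  4  5  6
 a  4  4  4  4  4  5  6
 p  5  5  5  5  5  5  6
 k  6  6  6  6  6  6  5
 k  7  7  7  7  7  7  6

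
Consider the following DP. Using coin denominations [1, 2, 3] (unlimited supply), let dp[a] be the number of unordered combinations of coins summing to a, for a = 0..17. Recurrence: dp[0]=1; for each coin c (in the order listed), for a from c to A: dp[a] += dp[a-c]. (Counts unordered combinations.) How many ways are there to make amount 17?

after  coin     0     1     2     3     4     5     6     7     8     9    10    11    12    13    14    15    16    17
          1     1     1     1     1     1     1     1     1     1     1     1     1     1     1     1     1     1     1
          2     1     1     2     2     3     3     4     4     5     5     6     6     7     7     8     8     9     9
          3     1     1     2     3     4     5     7     8    10    12    14    16    19    21    24    27    30    33

33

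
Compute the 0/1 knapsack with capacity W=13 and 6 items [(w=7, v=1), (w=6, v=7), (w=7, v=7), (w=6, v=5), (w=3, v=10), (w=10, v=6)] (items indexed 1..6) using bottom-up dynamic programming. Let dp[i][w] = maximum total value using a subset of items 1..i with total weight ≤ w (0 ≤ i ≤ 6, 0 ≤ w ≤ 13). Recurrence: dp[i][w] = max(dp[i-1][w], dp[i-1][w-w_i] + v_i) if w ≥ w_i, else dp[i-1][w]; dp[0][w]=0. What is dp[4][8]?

7

i\w   0   1   2   3   4   5   6   7   8   9  10  11  12  13
  0   0   0   0   0   0   0   0   0   0   0   0   0   0   0
  1   0   0   0   0   0   0   0   1   1   1   1   1   1   1
  2   0   0   0   0   0   0   7   7   7   7   7   7   7   8
  3   0   0   0   0   0   0   7   7   7   7   7   7   7  14
  4   0   0   0   0   0   0   7   7   7   7   7   7  12  14
  5   0   0   0  10  10  10  10  10  10  17  17  17  17  17
  6   0   0   0  10  10  10  10  10  10  17  17  17  17  17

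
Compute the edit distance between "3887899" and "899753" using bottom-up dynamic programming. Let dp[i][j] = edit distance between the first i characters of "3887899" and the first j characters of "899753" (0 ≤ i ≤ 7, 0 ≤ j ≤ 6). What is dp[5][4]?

   ''  8  9  9  7  5  3
''  0  1  2  3  4  5  6
 3  1  1  2  3  4  5  5
 8  2  1  2  3  4  5  6
 8  3  2  2  3  4  5  6
 7  4  3  3  3  3  4  5
 8  5  4  4  4  4  4  5
 9  6  5  4  4  5  5  5
 9  7  6  5  4  5  6  6

4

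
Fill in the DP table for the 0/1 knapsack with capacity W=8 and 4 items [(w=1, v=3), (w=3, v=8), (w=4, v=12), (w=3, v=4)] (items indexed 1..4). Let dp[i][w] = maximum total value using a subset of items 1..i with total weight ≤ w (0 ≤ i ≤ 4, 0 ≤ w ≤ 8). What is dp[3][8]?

i\w   0   1   2   3   4   5   6   7   8
  0   0   0   0   0   0   0   0   0   0
  1   0   3   3   3   3   3   3   3   3
  2   0   3   3   8  11  11  11  11  11
  3   0   3   3   8  12  15  15  20  23
  4   0   3   3   8  12  15  15  20  23

23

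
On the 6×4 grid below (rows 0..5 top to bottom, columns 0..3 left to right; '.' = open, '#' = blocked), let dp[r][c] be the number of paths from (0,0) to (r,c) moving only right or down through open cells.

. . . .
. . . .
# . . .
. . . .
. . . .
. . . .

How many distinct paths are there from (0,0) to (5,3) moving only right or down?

r\c   0   1   2   3
  0   1   1   1   1
  1   1   2   3   4
  2   0   2   5   9
  3   0   2   7  16
  4   0   2   9  25
  5   0   2  11  36

36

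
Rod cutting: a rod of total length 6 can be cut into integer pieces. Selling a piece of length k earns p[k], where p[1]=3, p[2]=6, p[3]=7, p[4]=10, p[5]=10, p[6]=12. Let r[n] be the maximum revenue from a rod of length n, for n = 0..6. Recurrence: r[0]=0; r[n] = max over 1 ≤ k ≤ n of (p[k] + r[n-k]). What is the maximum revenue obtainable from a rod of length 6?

18

   n    0    1    2    3    4    5    6
r[n]    0    3    6    9   12   15   18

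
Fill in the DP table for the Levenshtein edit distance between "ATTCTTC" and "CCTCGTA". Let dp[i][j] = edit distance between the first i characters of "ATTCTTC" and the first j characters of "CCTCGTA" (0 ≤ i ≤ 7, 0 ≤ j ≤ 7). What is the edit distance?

4

   ''  C  C  T  C  G  T  A
''  0  1  2  3  4  5  6  7
 A  1  1  2  3  4  5  6  6
 T  2  2  2  2  3  4  5  6
 T  3  3  3  2  3  4  4  5
 C  4  3  3  3  2  3  4  5
 T  5  4  4  3  3  3  3  4
 T  6  5  5  4  4  4  3  4
 C  7  6  5  5  4  5  4  4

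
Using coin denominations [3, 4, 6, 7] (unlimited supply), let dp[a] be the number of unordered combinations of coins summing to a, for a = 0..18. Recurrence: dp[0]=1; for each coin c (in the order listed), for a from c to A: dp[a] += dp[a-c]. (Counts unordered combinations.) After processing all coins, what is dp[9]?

2

after  coin     0     1     2     3     4     5     6     7     8     9    10    11    12    13    14    15    16    17    18
          3     1     0     0     1     0     0     1     0     0     1     0     0     1     0     0     1     0     0     1
          4     1     0     0     1     1     0     1     1     1     1     1     1     2     1     1     2     2     1     2
          6     1     0     0     1     1     0     2     1     1     2     2     1     4     2     2     4     4     2     6
          7     1     0     0     1     1     0     2     2     1     2     3     2     4     4     4     5     6     5     8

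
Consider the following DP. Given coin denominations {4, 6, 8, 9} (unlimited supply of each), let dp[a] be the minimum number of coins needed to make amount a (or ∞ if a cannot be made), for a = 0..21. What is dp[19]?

 a  0  1  2  3  4  5  6  7  8  9 10 11 12 13 14 15 16 17 18 19 20 21
dp  0  -  -  -  1  -  1  -  1  1  2  -  2  2  2  2  2  2  2  3  3  3
(- denotes ∞ / unreachable)

3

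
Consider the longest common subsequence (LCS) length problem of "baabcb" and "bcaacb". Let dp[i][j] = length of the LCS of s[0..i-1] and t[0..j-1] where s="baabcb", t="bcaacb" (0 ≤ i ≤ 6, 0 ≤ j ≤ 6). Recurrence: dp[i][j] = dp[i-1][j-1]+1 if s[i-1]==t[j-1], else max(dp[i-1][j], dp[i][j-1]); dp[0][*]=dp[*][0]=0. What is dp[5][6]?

4

   ''  b  c  a  a  c  b
''  0  0  0  0  0  0  0
 b  0  1  1  1  1  1  1
 a  0  1  1  2  2  2  2
 a  0  1  1  2  3  3  3
 b  0  1  1  2  3  3  4
 c  0  1  2  2  3  4  4
 b  0  1  2  2  3  4  5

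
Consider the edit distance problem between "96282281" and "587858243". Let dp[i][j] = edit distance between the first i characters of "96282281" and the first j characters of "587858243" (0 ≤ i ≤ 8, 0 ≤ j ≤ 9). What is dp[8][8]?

7

   ''  5  8  7  8  5  8  2  4  3
''  0  1  2  3  4  5  6  7  8  9
 9  1  1  2  3  4  5  6  7  8  9
 6  2  2  2  3  4  5  6  7  8  9
 2  3  3  3  3  4  5  6  6  7  8
 8  4  4  3  4  3  4  5  6  7  8
 2  5  5  4  4  4  4  5  5  6  7
 2  6  6  5  5  5  5  5  5  6  7
 8  7  7  6  6  5  6  5  6  6  7
 1  8  8  7  7  6  6  6  6  7  7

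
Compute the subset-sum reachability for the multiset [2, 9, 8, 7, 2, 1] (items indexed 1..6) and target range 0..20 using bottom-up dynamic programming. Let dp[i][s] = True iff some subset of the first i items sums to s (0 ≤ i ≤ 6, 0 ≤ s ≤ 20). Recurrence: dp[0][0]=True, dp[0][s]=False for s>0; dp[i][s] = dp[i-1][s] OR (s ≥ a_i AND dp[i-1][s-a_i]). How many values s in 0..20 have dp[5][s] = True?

16

i\s   0   1   2   3   4   5   6   7   8   9  10  11  12  13  14  15  16  17  18  19  20
  0   T   F   F   F   F   F   F   F   F   F   F   F   F   F   F   F   F   F   F   F   F
  1   T   F   T   F   F   F   F   F   F   F   F   F   F   F   F   F   F   F   F   F   F
  2   T   F   T   F   F   F   F   F   F   T   F   T   F   F   F   F   F   F   F   F   F
  3   T   F   T   F   F   F   F   F   T   T   T   T   F   F   F   F   F   T   F   T   F
  4   T   F   T   F   F   F   F   T   T   T   T   T   F   F   F   T   T   T   T   T   F
  5   T   F   T   F   T   F   F   T   T   T   T   T   T   T   F   T   T   T   T   T   T
  6   T   T   T   T   T   T   F   T   T   T   T   T   T   T   T   T   T   T   T   T   T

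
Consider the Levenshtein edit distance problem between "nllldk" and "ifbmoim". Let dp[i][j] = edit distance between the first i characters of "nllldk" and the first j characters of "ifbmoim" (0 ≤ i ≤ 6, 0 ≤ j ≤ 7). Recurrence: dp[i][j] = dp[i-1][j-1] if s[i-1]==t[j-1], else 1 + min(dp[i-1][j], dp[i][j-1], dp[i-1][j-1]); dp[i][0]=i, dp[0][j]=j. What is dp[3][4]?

   ''  i  f  b  m  o  i  m
''  0  1  2  3  4  5  6  7
 n  1  1  2  3  4  5  6  7
 l  2  2  2  3  4  5  6  7
 l  3  3  3  3  4  5  6  7
 l  4  4  4  4  4  5  6  7
 d  5  5  5  5  5  5  6  7
 k  6  6  6  6  6  6  6  7

4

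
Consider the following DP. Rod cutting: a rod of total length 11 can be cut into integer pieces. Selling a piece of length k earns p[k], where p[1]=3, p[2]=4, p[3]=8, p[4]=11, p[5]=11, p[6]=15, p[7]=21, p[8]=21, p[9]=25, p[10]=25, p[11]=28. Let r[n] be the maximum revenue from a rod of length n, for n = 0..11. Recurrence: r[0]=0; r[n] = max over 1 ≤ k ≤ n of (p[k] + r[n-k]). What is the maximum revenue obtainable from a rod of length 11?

33

   n    0    1    2    3    4    5    6    7    8    9   10   11
r[n]    0    3    6    9   12   15   18   21   24   27   30   33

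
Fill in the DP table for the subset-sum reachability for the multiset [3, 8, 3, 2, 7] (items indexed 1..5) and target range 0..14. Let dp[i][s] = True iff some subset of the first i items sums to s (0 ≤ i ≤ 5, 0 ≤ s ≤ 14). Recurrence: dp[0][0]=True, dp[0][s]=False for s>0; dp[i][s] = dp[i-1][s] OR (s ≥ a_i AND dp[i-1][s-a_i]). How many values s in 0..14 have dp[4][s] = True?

10

i\s   0   1   2   3   4   5   6   7   8   9  10  11  12  13  14
  0   T   F   F   F   F   F   F   F   F   F   F   F   F   F   F
  1   T   F   F   T   F   F   F   F   F   F   F   F   F   F   F
  2   T   F   F   T   F   F   F   F   T   F   F   T   F   F   F
  3   T   F   F   T   F   F   T   F   T   F   F   T   F   F   T
  4   T   F   T   T   F   T   T   F   T   F   T   T   F   T   T
  5   T   F   T   T   F   T   T   T   T   T   T   T   T   T   T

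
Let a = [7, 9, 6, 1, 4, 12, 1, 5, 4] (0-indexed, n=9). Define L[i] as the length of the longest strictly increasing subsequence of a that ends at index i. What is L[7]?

3

   i    0    1    2    3    4    5    6    7    8
a[i]    7    9    6    1    4   12    1    5    4
L[i]    1    2    1    1    2    3    1    3    2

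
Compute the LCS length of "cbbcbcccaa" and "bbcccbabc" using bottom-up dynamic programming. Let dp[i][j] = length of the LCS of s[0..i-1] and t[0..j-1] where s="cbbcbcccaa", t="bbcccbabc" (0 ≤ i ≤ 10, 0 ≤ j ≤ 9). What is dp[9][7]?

6

   ''  b  b  c  c  c  b  a  b  c
''  0  0  0  0  0  0  0  0  0  0
 c  0  0  0  1  1  1  1  1  1  1
 b  0  1  1  1  1  1  2  2  2  2
 b  0  1  2  2  2  2  2  2  3  3
 c  0  1  2  3  3  3  3  3  3  4
 b  0  1  2  3  3  3  4  4  4  4
 c  0  1  2  3  4  4  4  4  4  5
 c  0  1  2  3  4  5  5  5  5  5
 c  0  1  2  3  4  5  5  5  5  6
 a  0  1  2  3  4  5  5  6  6  6
 a  0  1  2  3  4  5  5  6  6  6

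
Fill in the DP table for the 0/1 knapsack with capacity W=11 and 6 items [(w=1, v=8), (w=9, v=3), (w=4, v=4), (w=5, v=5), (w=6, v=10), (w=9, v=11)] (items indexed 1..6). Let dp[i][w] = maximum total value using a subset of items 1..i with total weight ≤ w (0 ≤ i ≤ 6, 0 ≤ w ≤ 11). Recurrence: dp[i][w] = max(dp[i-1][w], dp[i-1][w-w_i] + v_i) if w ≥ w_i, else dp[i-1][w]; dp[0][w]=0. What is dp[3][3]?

i\w   0   1   2   3   4   5   6   7   8   9  10  11
  0   0   0   0   0   0   0   0   0   0   0   0   0
  1   0   8   8   8   8   8   8   8   8   8   8   8
  2   0   8   8   8   8   8   8   8   8   8  11  11
  3   0   8   8   8   8  12  12  12  12  12  12  12
  4   0   8   8   8   8  12  13  13  13  13  17  17
  5   0   8   8   8   8  12  13  18  18  18  18  22
  6   0   8   8   8   8  12  13  18  18  18  19  22

8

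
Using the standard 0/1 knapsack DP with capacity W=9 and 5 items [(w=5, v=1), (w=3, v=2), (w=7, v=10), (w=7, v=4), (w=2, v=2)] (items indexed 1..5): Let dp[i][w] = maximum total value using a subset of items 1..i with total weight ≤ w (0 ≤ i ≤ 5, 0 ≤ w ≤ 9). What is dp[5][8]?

10

i\w   0   1   2   3   4   5   6   7   8   9
  0   0   0   0   0   0   0   0   0   0   0
  1   0   0   0   0   0   1   1   1   1   1
  2   0   0   0   2   2   2   2   2   3   3
  3   0   0   0   2   2   2   2  10  10  10
  4   0   0   0   2   2   2   2  10  10  10
  5   0   0   2   2   2   4   4  10  10  12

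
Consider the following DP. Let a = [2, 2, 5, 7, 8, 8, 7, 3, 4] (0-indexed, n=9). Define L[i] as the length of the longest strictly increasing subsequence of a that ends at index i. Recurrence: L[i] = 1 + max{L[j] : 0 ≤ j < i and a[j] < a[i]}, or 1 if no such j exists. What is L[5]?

   i    0    1    2    3    4    5    6    7    8
a[i]    2    2    5    7    8    8    7    3    4
L[i]    1    1    2    3    4    4    3    2    3

4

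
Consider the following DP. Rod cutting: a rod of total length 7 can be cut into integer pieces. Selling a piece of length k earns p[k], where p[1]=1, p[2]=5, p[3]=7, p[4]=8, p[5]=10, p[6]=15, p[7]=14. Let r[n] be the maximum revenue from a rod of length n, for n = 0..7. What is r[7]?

17

   n    0    1    2    3    4    5    6    7
r[n]    0    1    5    7   10   12   15   17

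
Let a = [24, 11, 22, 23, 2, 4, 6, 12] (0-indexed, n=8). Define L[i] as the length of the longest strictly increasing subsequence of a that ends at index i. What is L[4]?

   i    0    1    2    3    4    5    6    7
a[i]   24   11   22   23    2    4    6   12
L[i]    1    1    2    3    1    2    3    4

1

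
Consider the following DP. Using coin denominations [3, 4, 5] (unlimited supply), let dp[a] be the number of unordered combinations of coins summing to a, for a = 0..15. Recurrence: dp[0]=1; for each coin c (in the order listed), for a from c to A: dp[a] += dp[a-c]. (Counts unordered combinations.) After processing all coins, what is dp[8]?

after  coin     0     1     2     3     4     5     6     7     8     9    10    11    12    13    14    15
          3     1     0     0     1     0     0     1     0     0     1     0     0     1     0     0     1
          4     1     0     0     1     1     0     1     1     1     1     1     1     2     1     1     2
          5     1     0     0     1     1     1     1     1     2     2     2     2     3     3     3     4

2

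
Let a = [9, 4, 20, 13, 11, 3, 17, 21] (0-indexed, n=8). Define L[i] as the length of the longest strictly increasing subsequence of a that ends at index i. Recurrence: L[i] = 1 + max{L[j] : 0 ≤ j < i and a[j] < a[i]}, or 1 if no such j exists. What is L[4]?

2

   i    0    1    2    3    4    5    6    7
a[i]    9    4   20   13   11    3   17   21
L[i]    1    1    2    2    2    1    3    4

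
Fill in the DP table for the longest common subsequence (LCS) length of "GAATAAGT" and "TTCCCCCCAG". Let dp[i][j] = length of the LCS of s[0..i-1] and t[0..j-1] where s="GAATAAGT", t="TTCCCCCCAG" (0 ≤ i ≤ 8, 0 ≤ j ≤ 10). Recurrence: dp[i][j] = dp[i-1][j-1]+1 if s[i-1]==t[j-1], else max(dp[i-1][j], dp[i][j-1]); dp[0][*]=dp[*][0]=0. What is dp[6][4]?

   ''  T  T  C  C  C  C  C  C  A  G
''  0  0  0  0  0  0  0  0  0  0  0
 G  0  0  0  0  0  0  0  0  0  0  1
 A  0  0  0  0  0  0  0  0  0  1  1
 A  0  0  0  0  0  0  0  0  0  1  1
 T  0  1  1  1  1  1  1  1  1  1  1
 A  0  1  1  1  1  1  1  1  1  2  2
 A  0  1  1  1  1  1  1  1  1  2  2
 G  0  1  1  1  1  1  1  1  1  2  3
 T  0  1  2  2  2  2  2  2  2  2  3

1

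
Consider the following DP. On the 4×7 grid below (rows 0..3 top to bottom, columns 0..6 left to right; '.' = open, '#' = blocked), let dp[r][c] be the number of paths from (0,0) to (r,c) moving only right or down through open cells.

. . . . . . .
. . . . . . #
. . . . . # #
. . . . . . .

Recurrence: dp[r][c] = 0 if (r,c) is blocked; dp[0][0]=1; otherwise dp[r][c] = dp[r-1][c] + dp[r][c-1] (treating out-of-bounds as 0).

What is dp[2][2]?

6

r\c   0   1   2   3   4   5   6
  0   1   1   1   1   1   1   1
  1   1   2   3   4   5   6   0
  2   1   3   6  10  15   0   0
  3   1   4  10  20  35  35  35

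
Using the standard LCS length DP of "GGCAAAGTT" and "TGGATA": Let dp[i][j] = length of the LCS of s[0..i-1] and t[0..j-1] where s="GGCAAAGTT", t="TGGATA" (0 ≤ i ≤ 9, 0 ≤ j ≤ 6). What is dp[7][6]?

4

   ''  T  G  G  A  T  A
''  0  0  0  0  0  0  0
 G  0  0  1  1  1  1  1
 G  0  0  1  2  2  2  2
 C  0  0  1  2  2  2  2
 A  0  0  1  2  3  3  3
 A  0  0  1  2  3  3  4
 A  0  0  1  2  3  3  4
 G  0  0  1  2  3  3  4
 T  0  1  1  2  3  4  4
 T  0  1  1  2  3  4  4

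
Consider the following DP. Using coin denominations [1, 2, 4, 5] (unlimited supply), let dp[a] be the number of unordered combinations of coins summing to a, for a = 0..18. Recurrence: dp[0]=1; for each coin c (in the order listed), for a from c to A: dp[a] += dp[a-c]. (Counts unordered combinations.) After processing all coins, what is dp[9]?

13

after  coin     0     1     2     3     4     5     6     7     8     9    10    11    12    13    14    15    16    17    18
          1     1     1     1     1     1     1     1     1     1     1     1     1     1     1     1     1     1     1     1
          2     1     1     2     2     3     3     4     4     5     5     6     6     7     7     8     8     9     9    10
          4     1     1     2     2     4     4     6     6     9     9    12    12    16    16    20    20    25    25    30
          5     1     1     2     2     4     5     7     8    11    13    17    19    24    27    33    37    44    49    57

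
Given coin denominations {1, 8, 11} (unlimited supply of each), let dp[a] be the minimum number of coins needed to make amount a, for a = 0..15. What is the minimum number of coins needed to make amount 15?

5

 a  0  1  2  3  4  5  6  7  8  9 10 11 12 13 14 15
dp  0  1  2  3  4  5  6  7  1  2  3  1  2  3  4  5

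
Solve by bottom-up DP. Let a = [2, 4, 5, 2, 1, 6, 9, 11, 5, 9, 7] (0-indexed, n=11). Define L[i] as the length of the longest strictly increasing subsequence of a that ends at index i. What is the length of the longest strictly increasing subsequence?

   i    0    1    2    3    4    5    6    7    8    9   10
a[i]    2    4    5    2    1    6    9   11    5    9    7
L[i]    1    2    3    1    1    4    5    6    3    5    5

6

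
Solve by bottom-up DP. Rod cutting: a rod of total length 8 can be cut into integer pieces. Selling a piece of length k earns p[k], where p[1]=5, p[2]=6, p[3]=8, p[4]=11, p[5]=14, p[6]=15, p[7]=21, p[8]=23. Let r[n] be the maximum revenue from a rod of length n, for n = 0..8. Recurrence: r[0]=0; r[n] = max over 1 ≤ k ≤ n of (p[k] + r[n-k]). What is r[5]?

   n    0    1    2    3    4    5    6    7    8
r[n]    0    5   10   15   20   25   30   35   40

25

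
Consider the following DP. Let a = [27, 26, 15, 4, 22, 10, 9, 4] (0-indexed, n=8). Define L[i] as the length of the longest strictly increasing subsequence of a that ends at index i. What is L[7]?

   i    0    1    2    3    4    5    6    7
a[i]   27   26   15    4   22   10    9    4
L[i]    1    1    1    1    2    2    2    1

1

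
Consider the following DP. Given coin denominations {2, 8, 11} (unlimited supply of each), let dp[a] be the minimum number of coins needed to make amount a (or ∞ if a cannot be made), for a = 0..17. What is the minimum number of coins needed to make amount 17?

 a  0  1  2  3  4  5  6  7  8  9 10 11 12 13 14 15 16 17
dp  0  -  1  -  2  -  3  -  1  -  2  1  3  2  4  3  2  4
(- denotes ∞ / unreachable)

4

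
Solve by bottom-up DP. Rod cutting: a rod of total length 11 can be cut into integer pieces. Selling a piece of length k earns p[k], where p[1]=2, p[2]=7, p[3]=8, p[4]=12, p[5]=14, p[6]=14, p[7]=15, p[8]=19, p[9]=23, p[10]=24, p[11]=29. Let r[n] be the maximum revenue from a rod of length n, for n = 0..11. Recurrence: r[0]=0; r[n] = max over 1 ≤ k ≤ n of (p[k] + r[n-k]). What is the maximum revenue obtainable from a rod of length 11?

   n    0    1    2    3    4    5    6    7    8    9   10   11
r[n]    0    2    7    9   14   16   21   23   28   30   35   37

37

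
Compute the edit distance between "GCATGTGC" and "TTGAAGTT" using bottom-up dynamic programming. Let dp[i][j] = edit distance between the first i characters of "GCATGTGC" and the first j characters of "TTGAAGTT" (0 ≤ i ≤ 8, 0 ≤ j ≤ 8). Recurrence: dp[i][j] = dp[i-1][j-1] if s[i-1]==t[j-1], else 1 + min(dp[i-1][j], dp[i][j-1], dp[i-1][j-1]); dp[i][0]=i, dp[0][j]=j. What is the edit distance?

6

   ''  T  T  G  A  A  G  T  T
''  0  1  2  3  4  5  6  7  8
 G  1  1  2  2  3  4  5  6  7
 C  2  2  2  3  3  4  5  6  7
 A  3  3  3  3  3  3  4  5  6
 T  4  3  3  4  4  4  4  4  5
 G  5  4  4  3  4  5  4  5  5
 T  6  5  4  4  4  5  5  4  5
 G  7  6  5  4  5  5  5  5  5
 C  8  7  6  5  5  6  6  6  6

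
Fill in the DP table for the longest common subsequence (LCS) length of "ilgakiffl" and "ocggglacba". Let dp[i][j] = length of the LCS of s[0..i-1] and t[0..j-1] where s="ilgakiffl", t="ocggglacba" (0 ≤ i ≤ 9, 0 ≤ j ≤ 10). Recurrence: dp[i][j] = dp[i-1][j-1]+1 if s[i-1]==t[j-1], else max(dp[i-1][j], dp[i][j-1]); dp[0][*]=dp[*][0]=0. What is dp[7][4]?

1

   ''  o  c  g  g  g  l  a  c  b  a
''  0  0  0  0  0  0  0  0  0  0  0
 i  0  0  0  0  0  0  0  0  0  0  0
 l  0  0  0  0  0  0  1  1  1  1  1
 g  0  0  0  1  1  1  1  1  1  1  1
 a  0  0  0  1  1  1  1  2  2  2  2
 k  0  0  0  1  1  1  1  2  2  2  2
 i  0  0  0  1  1  1  1  2  2  2  2
 f  0  0  0  1  1  1  1  2  2  2  2
 f  0  0  0  1  1  1  1  2  2  2  2
 l  0  0  0  1  1  1  2  2  2  2  2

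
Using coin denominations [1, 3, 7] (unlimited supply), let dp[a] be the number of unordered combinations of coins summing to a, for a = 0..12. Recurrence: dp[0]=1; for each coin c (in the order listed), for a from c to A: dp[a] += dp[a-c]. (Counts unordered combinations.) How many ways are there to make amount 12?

7

after  coin     0     1     2     3     4     5     6     7     8     9    10    11    12
          1     1     1     1     1     1     1     1     1     1     1     1     1     1
          3     1     1     1     2     2     2     3     3     3     4     4     4     5
          7     1     1     1     2     2     2     3     4     4     5     6     6     7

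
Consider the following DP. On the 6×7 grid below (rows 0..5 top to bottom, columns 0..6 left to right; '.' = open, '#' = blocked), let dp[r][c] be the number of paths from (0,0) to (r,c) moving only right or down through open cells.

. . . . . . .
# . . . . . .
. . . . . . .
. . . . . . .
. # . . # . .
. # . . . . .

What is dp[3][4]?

r\c   0   1   2   3   4   5   6
  0   1   1   1   1   1   1   1
  1   0   1   2   3   4   5   6
  2   0   1   3   6  10  15  21
  3   0   1   4  10  20  35  56
  4   0   0   4  14   0  35  91
  5   0   0   4  18  18  53 144

20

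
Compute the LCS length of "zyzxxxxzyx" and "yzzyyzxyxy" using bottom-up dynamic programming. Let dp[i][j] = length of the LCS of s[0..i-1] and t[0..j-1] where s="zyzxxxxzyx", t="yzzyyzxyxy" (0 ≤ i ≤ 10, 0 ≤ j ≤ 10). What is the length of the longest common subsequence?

6

   ''  y  z  z  y  y  z  x  y  x  y
''  0  0  0  0  0  0  0  0  0  0  0
 z  0  0  1  1  1  1  1  1  1  1  1
 y  0  1  1  1  2  2  2  2  2  2  2
 z  0  1  2  2  2  2  3  3  3  3  3
 x  0  1  2  2  2  2  3  4  4  4  4
 x  0  1  2  2  2  2  3  4  4  5  5
 x  0  1  2  2  2  2  3  4  4  5  5
 x  0  1  2  2  2  2  3  4  4  5  5
 z  0  1  2  3  3  3  3  4  4  5  5
 y  0  1  2  3  4  4  4  4  5  5  6
 x  0  1  2  3  4  4  4  5  5  6  6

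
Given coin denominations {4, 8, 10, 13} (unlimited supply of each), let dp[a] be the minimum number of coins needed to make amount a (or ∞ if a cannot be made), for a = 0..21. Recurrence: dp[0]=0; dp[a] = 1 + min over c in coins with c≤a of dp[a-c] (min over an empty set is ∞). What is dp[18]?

2

 a  0  1  2  3  4  5  6  7  8  9 10 11 12 13 14 15 16 17 18 19 20 21
dp  0  -  -  -  1  -  -  -  1  -  1  -  2  1  2  -  2  2  2  -  2  2
(- denotes ∞ / unreachable)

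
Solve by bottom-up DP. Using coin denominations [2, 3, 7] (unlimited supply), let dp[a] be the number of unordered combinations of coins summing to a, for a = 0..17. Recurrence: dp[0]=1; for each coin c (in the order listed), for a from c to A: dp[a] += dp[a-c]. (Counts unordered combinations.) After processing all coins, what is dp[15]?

after  coin     0     1     2     3     4     5     6     7     8     9    10    11    12    13    14    15    16    17
          2     1     0     1     0     1     0     1     0     1     0     1     0     1     0     1     0     1     0
          3     1     0     1     1     1     1     2     1     2     2     2     2     3     2     3     3     3     3
          7     1     0     1     1     1     1     2     2     2     3     3     3     4     4     5     5     6     6

5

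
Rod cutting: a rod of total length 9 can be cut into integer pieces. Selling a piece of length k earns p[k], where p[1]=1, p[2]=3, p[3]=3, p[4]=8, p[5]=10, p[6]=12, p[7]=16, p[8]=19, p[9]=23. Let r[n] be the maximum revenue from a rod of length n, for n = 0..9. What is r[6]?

   n    0    1    2    3    4    5    6    7    8    9
r[n]    0    1    3    4    8   10   12   16   19   23

12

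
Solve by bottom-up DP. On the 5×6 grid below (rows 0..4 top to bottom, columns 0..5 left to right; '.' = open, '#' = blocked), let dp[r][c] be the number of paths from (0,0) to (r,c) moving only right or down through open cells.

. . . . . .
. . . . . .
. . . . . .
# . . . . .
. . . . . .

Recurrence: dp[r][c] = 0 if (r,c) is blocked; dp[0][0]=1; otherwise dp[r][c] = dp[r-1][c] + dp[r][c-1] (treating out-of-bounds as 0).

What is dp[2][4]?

15

r\c   0   1   2   3   4   5
  0   1   1   1   1   1   1
  1   1   2   3   4   5   6
  2   1   3   6  10  15  21
  3   0   3   9  19  34  55
  4   0   3  12  31  65 120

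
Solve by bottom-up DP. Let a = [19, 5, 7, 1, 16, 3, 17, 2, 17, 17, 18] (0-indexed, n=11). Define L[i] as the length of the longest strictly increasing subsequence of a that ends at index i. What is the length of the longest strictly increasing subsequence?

5

   i    0    1    2    3    4    5    6    7    8    9   10
a[i]   19    5    7    1   16    3   17    2   17   17   18
L[i]    1    1    2    1    3    2    4    2    4    4    5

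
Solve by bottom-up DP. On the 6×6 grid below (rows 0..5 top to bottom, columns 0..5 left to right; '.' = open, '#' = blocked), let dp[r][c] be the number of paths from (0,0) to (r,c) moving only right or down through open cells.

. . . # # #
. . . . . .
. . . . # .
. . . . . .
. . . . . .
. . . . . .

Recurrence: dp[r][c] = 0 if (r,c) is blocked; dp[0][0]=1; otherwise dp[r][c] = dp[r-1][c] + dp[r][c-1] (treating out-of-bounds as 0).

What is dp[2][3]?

9

r\c   0   1   2   3   4   5
  0   1   1   1   0   0   0
  1   1   2   3   3   3   3
  2   1   3   6   9   0   3
  3   1   4  10  19  19  22
  4   1   5  15  34  53  75
  5   1   6  21  55 108 183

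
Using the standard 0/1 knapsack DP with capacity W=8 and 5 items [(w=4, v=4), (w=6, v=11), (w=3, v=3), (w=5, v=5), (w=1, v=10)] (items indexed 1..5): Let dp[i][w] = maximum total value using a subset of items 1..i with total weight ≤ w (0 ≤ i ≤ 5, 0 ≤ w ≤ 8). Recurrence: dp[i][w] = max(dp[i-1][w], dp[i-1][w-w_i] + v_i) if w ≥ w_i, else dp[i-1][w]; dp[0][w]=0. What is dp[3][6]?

i\w   0   1   2   3   4   5   6   7   8
  0   0   0   0   0   0   0   0   0   0
  1   0   0   0   0   4   4   4   4   4
  2   0   0   0   0   4   4  11  11  11
  3   0   0   0   3   4   4  11  11  11
  4   0   0   0   3   4   5  11  11  11
  5   0  10  10  10  13  14  15  21  21

11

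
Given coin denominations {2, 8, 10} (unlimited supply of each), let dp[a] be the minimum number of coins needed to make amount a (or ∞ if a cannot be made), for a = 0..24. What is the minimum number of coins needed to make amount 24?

3

 a  0  1  2  3  4  5  6  7  8  9 10 11 12 13 14 15 16 17 18 19 20 21 22 23 24
dp  0  -  1  -  2  -  3  -  1  -  1  -  2  -  3  -  2  -  2  -  2  -  3  -  3
(- denotes ∞ / unreachable)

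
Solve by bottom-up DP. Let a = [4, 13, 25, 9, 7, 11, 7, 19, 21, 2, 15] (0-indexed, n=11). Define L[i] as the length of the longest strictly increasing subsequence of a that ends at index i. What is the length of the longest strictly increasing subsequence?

   i    0    1    2    3    4    5    6    7    8    9   10
a[i]    4   13   25    9    7   11    7   19   21    2   15
L[i]    1    2    3    2    2    3    2    4    5    1    4

5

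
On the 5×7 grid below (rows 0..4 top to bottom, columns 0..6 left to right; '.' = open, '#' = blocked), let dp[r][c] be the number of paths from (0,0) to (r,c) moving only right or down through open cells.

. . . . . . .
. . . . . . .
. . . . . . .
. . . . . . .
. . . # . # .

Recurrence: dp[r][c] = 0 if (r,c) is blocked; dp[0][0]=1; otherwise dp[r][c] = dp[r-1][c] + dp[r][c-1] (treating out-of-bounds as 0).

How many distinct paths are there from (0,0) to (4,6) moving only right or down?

r\c   0   1   2   3   4   5   6
  0   1   1   1   1   1   1   1
  1   1   2   3   4   5   6   7
  2   1   3   6  10  15  21  28
  3   1   4  10  20  35  56  84
  4   1   5  15   0  35   0  84

84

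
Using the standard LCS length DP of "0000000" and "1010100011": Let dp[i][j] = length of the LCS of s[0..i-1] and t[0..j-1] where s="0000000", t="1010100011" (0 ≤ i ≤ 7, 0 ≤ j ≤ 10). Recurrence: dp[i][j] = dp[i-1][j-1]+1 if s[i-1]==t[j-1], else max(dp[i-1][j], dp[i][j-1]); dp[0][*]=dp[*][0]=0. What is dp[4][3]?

1

   ''  1  0  1  0  1  0  0  0  1  1
''  0  0  0  0  0  0  0  0  0  0  0
 0  0  0  1  1  1  1  1  1  1  1  1
 0  0  0  1  1  2  2  2  2  2  2  2
 0  0  0  1  1  2  2  3  3  3  3  3
 0  0  0  1  1  2  2  3  4  4  4  4
 0  0  0  1  1  2  2  3  4  5  5  5
 0  0  0  1  1  2  2  3  4  5  5  5
 0  0  0  1  1  2  2  3  4  5  5  5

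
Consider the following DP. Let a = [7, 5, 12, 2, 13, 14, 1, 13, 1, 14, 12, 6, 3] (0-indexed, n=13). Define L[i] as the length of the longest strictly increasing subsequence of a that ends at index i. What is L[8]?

1

   i    0    1    2    3    4    5    6    7    8    9   10   11   12
a[i]    7    5   12    2   13   14    1   13    1   14   12    6    3
L[i]    1    1    2    1    3    4    1    3    1    4    2    2    2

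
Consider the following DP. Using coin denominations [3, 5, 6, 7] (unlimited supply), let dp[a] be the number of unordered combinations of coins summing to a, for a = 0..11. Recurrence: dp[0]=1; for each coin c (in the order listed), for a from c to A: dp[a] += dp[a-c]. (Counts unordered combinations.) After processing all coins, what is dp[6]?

after  coin     0     1     2     3     4     5     6     7     8     9    10    11
          3     1     0     0     1     0     0     1     0     0     1     0     0
          5     1     0     0     1     0     1     1     0     1     1     1     1
          6     1     0     0     1     0     1     2     0     1     2     1     2
          7     1     0     0     1     0     1     2     1     1     2     2     2

2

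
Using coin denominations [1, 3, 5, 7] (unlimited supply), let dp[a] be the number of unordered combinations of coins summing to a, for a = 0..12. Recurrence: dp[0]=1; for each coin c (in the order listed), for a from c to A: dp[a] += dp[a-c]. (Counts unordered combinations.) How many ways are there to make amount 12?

12

after  coin     0     1     2     3     4     5     6     7     8     9    10    11    12
          1     1     1     1     1     1     1     1     1     1     1     1     1     1
          3     1     1     1     2     2     2     3     3     3     4     4     4     5
          5     1     1     1     2     2     3     4     4     5     6     7     8     9
          7     1     1     1     2     2     3     4     5     6     7     9    10    12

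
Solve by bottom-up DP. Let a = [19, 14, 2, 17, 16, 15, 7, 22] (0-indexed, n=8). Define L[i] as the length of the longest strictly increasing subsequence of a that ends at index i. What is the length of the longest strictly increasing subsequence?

3

   i    0    1    2    3    4    5    6    7
a[i]   19   14    2   17   16   15    7   22
L[i]    1    1    1    2    2    2    2    3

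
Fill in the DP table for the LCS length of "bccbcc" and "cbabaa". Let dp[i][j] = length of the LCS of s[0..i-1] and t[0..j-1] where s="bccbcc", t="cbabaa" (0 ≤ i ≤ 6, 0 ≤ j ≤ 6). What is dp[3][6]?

1

   ''  c  b  a  b  a  a
''  0  0  0  0  0  0  0
 b  0  0  1  1  1  1  1
 c  0  1  1  1  1  1  1
 c  0  1  1  1  1  1  1
 b  0  1  2  2  2  2  2
 c  0  1  2  2  2  2  2
 c  0  1  2  2  2  2  2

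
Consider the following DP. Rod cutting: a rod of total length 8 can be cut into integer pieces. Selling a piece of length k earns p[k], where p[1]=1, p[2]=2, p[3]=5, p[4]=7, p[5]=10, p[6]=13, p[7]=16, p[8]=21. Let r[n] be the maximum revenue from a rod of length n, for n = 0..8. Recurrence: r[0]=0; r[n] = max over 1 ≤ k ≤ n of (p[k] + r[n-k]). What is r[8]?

21

   n    0    1    2    3    4    5    6    7    8
r[n]    0    1    2    5    7   10   13   16   21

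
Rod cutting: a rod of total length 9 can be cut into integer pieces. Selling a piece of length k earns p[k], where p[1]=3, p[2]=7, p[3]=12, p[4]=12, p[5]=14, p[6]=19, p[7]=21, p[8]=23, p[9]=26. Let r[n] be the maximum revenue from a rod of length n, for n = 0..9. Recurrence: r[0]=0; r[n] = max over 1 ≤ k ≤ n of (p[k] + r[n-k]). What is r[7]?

   n    0    1    2    3    4    5    6    7    8    9
r[n]    0    3    7   12   15   19   24   27   31   36

27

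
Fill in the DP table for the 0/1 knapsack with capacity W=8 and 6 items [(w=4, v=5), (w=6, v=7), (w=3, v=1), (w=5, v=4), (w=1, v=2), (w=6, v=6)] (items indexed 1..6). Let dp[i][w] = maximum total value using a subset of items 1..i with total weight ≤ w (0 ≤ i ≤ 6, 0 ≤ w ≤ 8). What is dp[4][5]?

5

i\w   0   1   2   3   4   5   6   7   8
  0   0   0   0   0   0   0   0   0   0
  1   0   0   0   0   5   5   5   5   5
  2   0   0   0   0   5   5   7   7   7
  3   0   0   0   1   5   5   7   7   7
  4   0   0   0   1   5   5   7   7   7
  5   0   2   2   2   5   7   7   9   9
  6   0   2   2   2   5   7   7   9   9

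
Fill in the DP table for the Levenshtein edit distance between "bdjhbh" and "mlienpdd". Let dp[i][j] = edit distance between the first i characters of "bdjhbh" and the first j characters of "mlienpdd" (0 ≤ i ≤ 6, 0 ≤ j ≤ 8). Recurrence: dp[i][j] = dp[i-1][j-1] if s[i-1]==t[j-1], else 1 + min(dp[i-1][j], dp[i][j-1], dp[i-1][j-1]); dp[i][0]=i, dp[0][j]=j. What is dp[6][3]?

   ''  m  l  i  e  n  p  d  d
''  0  1  2  3  4  5  6  7  8
 b  1  1  2  3  4  5  6  7  8
 d  2  2  2  3  4  5  6  6  7
 j  3  3  3  3  4  5  6  7  7
 h  4  4  4  4  4  5  6  7  8
 b  5  5  5  5  5  5  6  7  8
 h  6  6  6  6  6  6  6  7  8

6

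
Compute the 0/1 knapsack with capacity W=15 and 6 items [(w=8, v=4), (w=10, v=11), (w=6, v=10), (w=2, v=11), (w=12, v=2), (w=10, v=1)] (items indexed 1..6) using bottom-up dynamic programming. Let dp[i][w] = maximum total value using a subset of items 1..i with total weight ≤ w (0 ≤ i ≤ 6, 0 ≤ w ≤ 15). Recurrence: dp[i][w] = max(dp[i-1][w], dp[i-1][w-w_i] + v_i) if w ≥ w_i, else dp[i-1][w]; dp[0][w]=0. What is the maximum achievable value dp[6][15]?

22

i\w   0   1   2   3   4   5   6   7   8   9  10  11  12  13  14  15
  0   0   0   0   0   0   0   0   0   0   0   0   0   0   0   0   0
  1   0   0   0   0   0   0   0   0   4   4   4   4   4   4   4   4
  2   0   0   0   0   0   0   0   0   4   4  11  11  11  11  11  11
  3   0   0   0   0   0   0  10  10  10  10  11  11  11  11  14  14
  4   0   0  11  11  11  11  11  11  21  21  21  21  22  22  22  22
  5   0   0  11  11  11  11  11  11  21  21  21  21  22  22  22  22
  6   0   0  11  11  11  11  11  11  21  21  21  21  22  22  22  22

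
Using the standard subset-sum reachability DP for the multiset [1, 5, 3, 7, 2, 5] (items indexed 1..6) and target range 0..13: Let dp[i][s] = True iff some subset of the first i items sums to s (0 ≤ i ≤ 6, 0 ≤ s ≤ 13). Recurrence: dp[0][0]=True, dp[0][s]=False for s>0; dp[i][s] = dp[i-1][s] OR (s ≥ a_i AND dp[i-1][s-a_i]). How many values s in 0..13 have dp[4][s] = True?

i\s   0   1   2   3   4   5   6   7   8   9  10  11  12  13
  0   T   F   F   F   F   F   F   F   F   F   F   F   F   F
  1   T   T   F   F   F   F   F   F   F   F   F   F   F   F
  2   T   T   F   F   F   T   T   F   F   F   F   F   F   F
  3   T   T   F   T   T   T   T   F   T   T   F   F   F   F
  4   T   T   F   T   T   T   T   T   T   T   T   T   T   T
  5   T   T   T   T   T   T   T   T   T   T   T   T   T   T
  6   T   T   T   T   T   T   T   T   T   T   T   T   T   T

13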